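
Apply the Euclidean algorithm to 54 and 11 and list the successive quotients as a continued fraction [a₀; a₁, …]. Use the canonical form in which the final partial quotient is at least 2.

Repeatedly divide and take the remainder:
54 = 4·11 + 10, so a_0 = 4
11 = 1·10 + 1, so a_1 = 1
10 = 10·1 + 0, so a_2 = 10

[4; 1, 10]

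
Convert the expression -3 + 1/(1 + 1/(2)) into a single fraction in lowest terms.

Use the convergent recurrence hₖ = aₖ·hₖ₋₁ + hₖ₋₂ (and likewise for the denominators kₖ):
a_0 = -3: -3/1
a_1 = 1: -2/1
a_2 = 2: -7/3

-7/3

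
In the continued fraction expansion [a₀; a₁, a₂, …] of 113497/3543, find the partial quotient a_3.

1

Apply division with remainder until the remainder is 0:
113497 ÷ 3543 → quotient 32, remainder 121
3543 ÷ 121 → quotient 29, remainder 34
121 ÷ 34 → quotient 3, remainder 19
34 ÷ 19 → quotient 1, remainder 15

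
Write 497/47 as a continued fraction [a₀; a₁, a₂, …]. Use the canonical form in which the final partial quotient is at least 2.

497 ÷ 47 → quotient 10, remainder 27
47 ÷ 27 → quotient 1, remainder 20
27 ÷ 20 → quotient 1, remainder 7
20 ÷ 7 → quotient 2, remainder 6
7 ÷ 6 → quotient 1, remainder 1
6 ÷ 1 → quotient 6, remainder 0

[10; 1, 1, 2, 1, 6]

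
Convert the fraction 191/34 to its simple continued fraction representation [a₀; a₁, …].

[5; 1, 1, 1, 1, 1, 1, 2]

Run the Euclidean algorithm, recording each quotient:
191 ÷ 34 → quotient 5, remainder 21
34 ÷ 21 → quotient 1, remainder 13
21 ÷ 13 → quotient 1, remainder 8
13 ÷ 8 → quotient 1, remainder 5
8 ÷ 5 → quotient 1, remainder 3
5 ÷ 3 → quotient 1, remainder 2
3 ÷ 2 → quotient 1, remainder 1
2 ÷ 1 → quotient 2, remainder 0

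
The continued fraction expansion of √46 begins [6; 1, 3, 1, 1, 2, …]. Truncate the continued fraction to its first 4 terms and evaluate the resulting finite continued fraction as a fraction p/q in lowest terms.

34/5

Work from the innermost term outward:
Start with 1.
3 + 1/(1/1) = 3 + 1/1 = 4/1
1 + 1/(4/1) = 1 + 1/4 = 5/4
6 + 1/(5/4) = 6 + 4/5 = 34/5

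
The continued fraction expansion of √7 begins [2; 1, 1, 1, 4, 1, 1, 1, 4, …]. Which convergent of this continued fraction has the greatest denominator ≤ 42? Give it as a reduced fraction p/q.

82/31

a_0 = 2: 2/1  (≤ bound)
a_1 = 1: 3/1  (≤ bound)
a_2 = 1: 5/2  (≤ bound)
a_3 = 1: 8/3  (≤ bound)
a_4 = 4: 37/14  (≤ bound)
a_5 = 1: 45/17  (≤ bound)
a_6 = 1: 82/31  (≤ bound)
a_7 = 1: 127/48  (> 42, stop)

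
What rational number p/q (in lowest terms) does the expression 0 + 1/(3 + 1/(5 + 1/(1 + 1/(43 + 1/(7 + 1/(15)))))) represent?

27968/88583

a_0 = 0: 0/1
a_1 = 3: 1/3
a_2 = 5: 5/16
a_3 = 1: 6/19
a_4 = 43: 263/833
a_5 = 7: 1847/5850
a_6 = 15: 27968/88583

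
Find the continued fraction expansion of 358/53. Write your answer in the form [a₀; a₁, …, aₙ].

[6; 1, 3, 13]

⌊358/53⌋ = 6, remainder 40
⌊53/40⌋ = 1, remainder 13
⌊40/13⌋ = 3, remainder 1
⌊13/1⌋ = 13, remainder 0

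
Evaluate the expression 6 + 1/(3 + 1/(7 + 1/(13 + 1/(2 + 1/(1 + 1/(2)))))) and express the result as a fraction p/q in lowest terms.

a_0 = 6: 6/1
a_1 = 3: 19/3
a_2 = 7: 139/22
a_3 = 13: 1826/289
a_4 = 2: 3791/600
a_5 = 1: 5617/889
a_6 = 2: 15025/2378

15025/2378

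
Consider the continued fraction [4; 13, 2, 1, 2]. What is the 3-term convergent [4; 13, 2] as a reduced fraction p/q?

110/27

a_0 = 4: 4/1
a_1 = 13: 53/13
a_2 = 2: 110/27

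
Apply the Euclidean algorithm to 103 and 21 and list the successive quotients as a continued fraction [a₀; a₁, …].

⌊103/21⌋ = 4, remainder 19
⌊21/19⌋ = 1, remainder 2
⌊19/2⌋ = 9, remainder 1
⌊2/1⌋ = 2, remainder 0

[4; 1, 9, 2]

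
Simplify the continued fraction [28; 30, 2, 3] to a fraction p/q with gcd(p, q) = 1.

5971/213

a_0 = 28: 28/1
a_1 = 30: 841/30
a_2 = 2: 1710/61
a_3 = 3: 5971/213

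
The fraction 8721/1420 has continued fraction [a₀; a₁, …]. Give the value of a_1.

7

8721 ÷ 1420 → quotient 6, remainder 201
1420 ÷ 201 → quotient 7, remainder 13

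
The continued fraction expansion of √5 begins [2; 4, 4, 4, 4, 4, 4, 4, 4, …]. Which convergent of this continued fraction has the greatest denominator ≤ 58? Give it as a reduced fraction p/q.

a_0 = 2: 2/1  (≤ bound)
a_1 = 4: 9/4  (≤ bound)
a_2 = 4: 38/17  (≤ bound)
a_3 = 4: 161/72  (> 58, stop)

38/17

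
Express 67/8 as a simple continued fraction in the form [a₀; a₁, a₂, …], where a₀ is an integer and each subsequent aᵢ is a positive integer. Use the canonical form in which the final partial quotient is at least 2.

⌊67/8⌋ = 8, remainder 3
⌊8/3⌋ = 2, remainder 2
⌊3/2⌋ = 1, remainder 1
⌊2/1⌋ = 2, remainder 0

[8; 2, 1, 2]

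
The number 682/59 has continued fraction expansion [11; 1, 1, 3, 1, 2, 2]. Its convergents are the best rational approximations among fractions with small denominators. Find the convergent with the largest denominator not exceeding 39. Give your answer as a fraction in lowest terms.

a_0 = 11: 11/1  (≤ bound)
a_1 = 1: 12/1  (≤ bound)
a_2 = 1: 23/2  (≤ bound)
a_3 = 3: 81/7  (≤ bound)
a_4 = 1: 104/9  (≤ bound)
a_5 = 2: 289/25  (≤ bound)
a_6 = 2: 682/59  (> 39, stop)

289/25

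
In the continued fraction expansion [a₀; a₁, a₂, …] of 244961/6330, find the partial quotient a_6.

3

244961 = 38·6330 + 4421, so a_0 = 38
6330 = 1·4421 + 1909, so a_1 = 1
4421 = 2·1909 + 603, so a_2 = 2
1909 = 3·603 + 100, so a_3 = 3
603 = 6·100 + 3, so a_4 = 6
100 = 33·3 + 1, so a_5 = 33
3 = 3·1 + 0, so a_6 = 3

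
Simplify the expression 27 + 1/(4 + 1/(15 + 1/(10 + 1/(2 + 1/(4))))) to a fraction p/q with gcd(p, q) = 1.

Use the convergent recurrence hₖ = aₖ·hₖ₋₁ + hₖ₋₂ (and likewise for the denominators kₖ):
a_0 = 27: 27/1
a_1 = 4: 109/4
a_2 = 15: 1662/61
a_3 = 10: 16729/614
a_4 = 2: 35120/1289
a_5 = 4: 157209/5770

157209/5770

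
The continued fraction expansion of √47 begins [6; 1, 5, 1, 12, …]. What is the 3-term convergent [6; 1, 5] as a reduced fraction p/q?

Collapse the nested fraction from the inside out:
Start with 5.
1 + 1/(5/1) = 1 + 1/5 = 6/5
6 + 1/(6/5) = 6 + 5/6 = 41/6

41/6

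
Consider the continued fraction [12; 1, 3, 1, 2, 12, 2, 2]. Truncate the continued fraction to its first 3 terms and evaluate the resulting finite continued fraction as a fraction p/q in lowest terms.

51/4

Start with 3.
1 + 1/(3/1) = 1 + 1/3 = 4/3
12 + 1/(4/3) = 12 + 3/4 = 51/4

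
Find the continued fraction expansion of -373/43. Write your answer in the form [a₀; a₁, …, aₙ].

-373 ÷ 43 → quotient -9, remainder 14
43 ÷ 14 → quotient 3, remainder 1
14 ÷ 1 → quotient 14, remainder 0

[-9; 3, 14]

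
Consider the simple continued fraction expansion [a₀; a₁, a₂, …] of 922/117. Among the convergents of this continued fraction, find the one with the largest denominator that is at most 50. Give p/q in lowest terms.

197/25

List convergents until the denominator exceeds the bound:
a_0 = 7: 7/1  (≤ bound)
a_1 = 1: 8/1  (≤ bound)
a_2 = 7: 63/8  (≤ bound)
a_3 = 2: 134/17  (≤ bound)
a_4 = 1: 197/25  (≤ bound)
a_5 = 4: 922/117  (> 50, stop)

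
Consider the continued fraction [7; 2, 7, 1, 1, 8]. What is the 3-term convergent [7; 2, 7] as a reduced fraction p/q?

112/15

Start with 7.
2 + 1/(7/1) = 2 + 1/7 = 15/7
7 + 1/(15/7) = 7 + 7/15 = 112/15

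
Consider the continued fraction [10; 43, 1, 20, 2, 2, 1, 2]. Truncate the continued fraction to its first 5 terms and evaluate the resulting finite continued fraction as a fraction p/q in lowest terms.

18943/1890

Collapse the nested fraction from the inside out:
Start with 2.
20 + 1/(2/1) = 20 + 1/2 = 41/2
1 + 1/(41/2) = 1 + 2/41 = 43/41
43 + 1/(43/41) = 43 + 41/43 = 1890/43
10 + 1/(1890/43) = 10 + 43/1890 = 18943/1890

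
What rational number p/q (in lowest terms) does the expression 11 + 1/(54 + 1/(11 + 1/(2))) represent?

a_0 = 11: 11/1
a_1 = 54: 595/54
a_2 = 11: 6556/595
a_3 = 2: 13707/1244

13707/1244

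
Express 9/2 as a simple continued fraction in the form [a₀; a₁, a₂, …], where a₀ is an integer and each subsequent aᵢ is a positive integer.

Run the Euclidean algorithm, recording each quotient:
9 ÷ 2 → quotient 4, remainder 1
2 ÷ 1 → quotient 2, remainder 0

[4; 2]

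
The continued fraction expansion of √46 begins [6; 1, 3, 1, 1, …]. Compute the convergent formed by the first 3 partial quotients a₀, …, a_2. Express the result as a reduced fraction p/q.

Use the convergent recurrence hₖ = aₖ·hₖ₋₁ + hₖ₋₂ (and likewise for the denominators kₖ):
a_0 = 6: 6/1
a_1 = 1: 7/1
a_2 = 3: 27/4

27/4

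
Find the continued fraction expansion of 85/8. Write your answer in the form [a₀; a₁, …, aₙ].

[10; 1, 1, 1, 2]

Apply division with remainder until the remainder is 0:
85 ÷ 8 → quotient 10, remainder 5
8 ÷ 5 → quotient 1, remainder 3
5 ÷ 3 → quotient 1, remainder 2
3 ÷ 2 → quotient 1, remainder 1
2 ÷ 1 → quotient 2, remainder 0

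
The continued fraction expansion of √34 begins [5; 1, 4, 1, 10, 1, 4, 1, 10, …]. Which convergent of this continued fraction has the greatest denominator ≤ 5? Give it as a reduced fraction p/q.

a_0 = 5: 5/1  (≤ bound)
a_1 = 1: 6/1  (≤ bound)
a_2 = 4: 29/5  (≤ bound)
a_3 = 1: 35/6  (> 5, stop)

29/5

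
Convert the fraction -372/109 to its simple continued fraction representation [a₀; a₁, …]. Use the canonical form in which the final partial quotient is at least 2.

[-4; 1, 1, 2, 2, 1, 2, 2]

Apply division with remainder until the remainder is 0:
-372 ÷ 109 → quotient -4, remainder 64
109 ÷ 64 → quotient 1, remainder 45
64 ÷ 45 → quotient 1, remainder 19
45 ÷ 19 → quotient 2, remainder 7
19 ÷ 7 → quotient 2, remainder 5
7 ÷ 5 → quotient 1, remainder 2
5 ÷ 2 → quotient 2, remainder 1
2 ÷ 1 → quotient 2, remainder 0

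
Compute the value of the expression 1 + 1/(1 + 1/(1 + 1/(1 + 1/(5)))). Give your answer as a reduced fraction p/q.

a_0 = 1: 1/1
a_1 = 1: 2/1
a_2 = 1: 3/2
a_3 = 1: 5/3
a_4 = 5: 28/17

28/17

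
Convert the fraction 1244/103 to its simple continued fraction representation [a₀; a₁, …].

[12; 12, 1, 7]

Repeatedly divide and take the remainder:
1244 ÷ 103 → quotient 12, remainder 8
103 ÷ 8 → quotient 12, remainder 7
8 ÷ 7 → quotient 1, remainder 1
7 ÷ 1 → quotient 7, remainder 0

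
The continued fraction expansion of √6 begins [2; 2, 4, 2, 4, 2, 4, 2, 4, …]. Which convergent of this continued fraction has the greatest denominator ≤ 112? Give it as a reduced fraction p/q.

a_0 = 2: 2/1  (≤ bound)
a_1 = 2: 5/2  (≤ bound)
a_2 = 4: 22/9  (≤ bound)
a_3 = 2: 49/20  (≤ bound)
a_4 = 4: 218/89  (≤ bound)
a_5 = 2: 485/198  (> 112, stop)

218/89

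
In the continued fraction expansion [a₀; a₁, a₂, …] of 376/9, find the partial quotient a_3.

2

376 ÷ 9 → quotient 41, remainder 7
9 ÷ 7 → quotient 1, remainder 2
7 ÷ 2 → quotient 3, remainder 1
2 ÷ 1 → quotient 2, remainder 0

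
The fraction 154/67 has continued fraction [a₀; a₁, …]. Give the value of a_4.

154 ÷ 67 → quotient 2, remainder 20
67 ÷ 20 → quotient 3, remainder 7
20 ÷ 7 → quotient 2, remainder 6
7 ÷ 6 → quotient 1, remainder 1
6 ÷ 1 → quotient 6, remainder 0

6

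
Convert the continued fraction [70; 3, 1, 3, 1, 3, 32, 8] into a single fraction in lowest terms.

1310843/18656

Collapse the nested fraction from the inside out:
Start with 8.
32 + 1/(8/1) = 32 + 1/8 = 257/8
3 + 1/(257/8) = 3 + 8/257 = 779/257
1 + 1/(779/257) = 1 + 257/779 = 1036/779
3 + 1/(1036/779) = 3 + 779/1036 = 3887/1036
1 + 1/(3887/1036) = 1 + 1036/3887 = 4923/3887
3 + 1/(4923/3887) = 3 + 3887/4923 = 18656/4923
70 + 1/(18656/4923) = 70 + 4923/18656 = 1310843/18656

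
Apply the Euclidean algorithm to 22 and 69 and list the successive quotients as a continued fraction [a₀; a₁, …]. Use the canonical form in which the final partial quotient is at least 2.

22 ÷ 69 → quotient 0, remainder 22
69 ÷ 22 → quotient 3, remainder 3
22 ÷ 3 → quotient 7, remainder 1
3 ÷ 1 → quotient 3, remainder 0

[0; 3, 7, 3]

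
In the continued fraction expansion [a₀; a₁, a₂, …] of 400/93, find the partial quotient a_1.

Run the Euclidean algorithm, recording each quotient:
400 = 4·93 + 28, so a_0 = 4
93 = 3·28 + 9, so a_1 = 3

3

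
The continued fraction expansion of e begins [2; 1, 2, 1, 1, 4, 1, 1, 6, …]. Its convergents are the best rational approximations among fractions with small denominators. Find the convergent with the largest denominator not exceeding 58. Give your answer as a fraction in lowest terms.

a_0 = 2: 2/1  (≤ bound)
a_1 = 1: 3/1  (≤ bound)
a_2 = 2: 8/3  (≤ bound)
a_3 = 1: 11/4  (≤ bound)
a_4 = 1: 19/7  (≤ bound)
a_5 = 4: 87/32  (≤ bound)
a_6 = 1: 106/39  (≤ bound)
a_7 = 1: 193/71  (> 58, stop)

106/39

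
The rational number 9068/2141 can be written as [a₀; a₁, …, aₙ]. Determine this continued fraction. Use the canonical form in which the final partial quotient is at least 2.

9068 = 4·2141 + 504, so a_0 = 4
2141 = 4·504 + 125, so a_1 = 4
504 = 4·125 + 4, so a_2 = 4
125 = 31·4 + 1, so a_3 = 31
4 = 4·1 + 0, so a_4 = 4

[4; 4, 4, 31, 4]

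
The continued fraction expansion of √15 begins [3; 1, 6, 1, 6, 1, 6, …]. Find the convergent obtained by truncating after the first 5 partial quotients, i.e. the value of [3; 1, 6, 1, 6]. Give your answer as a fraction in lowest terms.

213/55

Compute successive convergents:
a_0 = 3: 3/1
a_1 = 1: 4/1
a_2 = 6: 27/7
a_3 = 1: 31/8
a_4 = 6: 213/55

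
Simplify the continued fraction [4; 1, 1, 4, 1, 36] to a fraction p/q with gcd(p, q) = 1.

1841/405

a_0 = 4: 4/1
a_1 = 1: 5/1
a_2 = 1: 9/2
a_3 = 4: 41/9
a_4 = 1: 50/11
a_5 = 36: 1841/405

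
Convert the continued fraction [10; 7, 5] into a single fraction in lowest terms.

Start with 5.
7 + 1/(5/1) = 7 + 1/5 = 36/5
10 + 1/(36/5) = 10 + 5/36 = 365/36

365/36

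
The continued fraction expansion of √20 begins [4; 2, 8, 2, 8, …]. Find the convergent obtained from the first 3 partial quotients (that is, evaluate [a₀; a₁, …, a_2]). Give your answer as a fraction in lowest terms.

a_0 = 4: 4/1
a_1 = 2: 9/2
a_2 = 8: 76/17

76/17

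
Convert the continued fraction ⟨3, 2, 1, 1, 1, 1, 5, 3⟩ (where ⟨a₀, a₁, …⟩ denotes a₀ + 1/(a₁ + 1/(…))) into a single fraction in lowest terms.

785/232

Use the convergent recurrence hₖ = aₖ·hₖ₋₁ + hₖ₋₂ (and likewise for the denominators kₖ):
a_0 = 3: 3/1
a_1 = 2: 7/2
a_2 = 1: 10/3
a_3 = 1: 17/5
a_4 = 1: 27/8
a_5 = 1: 44/13
a_6 = 5: 247/73
a_7 = 3: 785/232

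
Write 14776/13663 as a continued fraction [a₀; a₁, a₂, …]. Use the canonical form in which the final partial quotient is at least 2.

14776 = 1·13663 + 1113, so a_0 = 1
13663 = 12·1113 + 307, so a_1 = 12
1113 = 3·307 + 192, so a_2 = 3
307 = 1·192 + 115, so a_3 = 1
192 = 1·115 + 77, so a_4 = 1
115 = 1·77 + 38, so a_5 = 1
77 = 2·38 + 1, so a_6 = 2
38 = 38·1 + 0, so a_7 = 38

[1; 12, 3, 1, 1, 1, 2, 38]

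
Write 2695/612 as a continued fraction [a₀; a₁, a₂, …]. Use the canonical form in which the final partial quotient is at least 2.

[4; 2, 2, 10, 1, 2, 1, 2]

2695 ÷ 612 → quotient 4, remainder 247
612 ÷ 247 → quotient 2, remainder 118
247 ÷ 118 → quotient 2, remainder 11
118 ÷ 11 → quotient 10, remainder 8
11 ÷ 8 → quotient 1, remainder 3
8 ÷ 3 → quotient 2, remainder 2
3 ÷ 2 → quotient 1, remainder 1
2 ÷ 1 → quotient 2, remainder 0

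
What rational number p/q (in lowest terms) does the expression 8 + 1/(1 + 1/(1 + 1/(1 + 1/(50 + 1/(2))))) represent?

2660/307

a_0 = 8: 8/1
a_1 = 1: 9/1
a_2 = 1: 17/2
a_3 = 1: 26/3
a_4 = 50: 1317/152
a_5 = 2: 2660/307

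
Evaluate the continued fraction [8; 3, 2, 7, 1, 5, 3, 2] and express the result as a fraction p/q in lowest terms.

21110/2547

Starting at the tail and folding back:
Start with 2.
3 + 1/(2/1) = 3 + 1/2 = 7/2
5 + 1/(7/2) = 5 + 2/7 = 37/7
1 + 1/(37/7) = 1 + 7/37 = 44/37
7 + 1/(44/37) = 7 + 37/44 = 345/44
2 + 1/(345/44) = 2 + 44/345 = 734/345
3 + 1/(734/345) = 3 + 345/734 = 2547/734
8 + 1/(2547/734) = 8 + 734/2547 = 21110/2547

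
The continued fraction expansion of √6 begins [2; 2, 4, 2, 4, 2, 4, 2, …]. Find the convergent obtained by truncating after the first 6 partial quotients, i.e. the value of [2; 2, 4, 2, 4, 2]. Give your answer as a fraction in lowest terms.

Work from the innermost term outward:
Start with 2.
4 + 1/(2/1) = 4 + 1/2 = 9/2
2 + 1/(9/2) = 2 + 2/9 = 20/9
4 + 1/(20/9) = 4 + 9/20 = 89/20
2 + 1/(89/20) = 2 + 20/89 = 198/89
2 + 1/(198/89) = 2 + 89/198 = 485/198

485/198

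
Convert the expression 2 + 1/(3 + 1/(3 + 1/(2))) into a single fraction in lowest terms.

53/23

Start with 2.
3 + 1/(2/1) = 3 + 1/2 = 7/2
3 + 1/(7/2) = 3 + 2/7 = 23/7
2 + 1/(23/7) = 2 + 7/23 = 53/23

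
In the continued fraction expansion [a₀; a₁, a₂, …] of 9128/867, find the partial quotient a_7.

⌊9128/867⌋ = 10, remainder 458
⌊867/458⌋ = 1, remainder 409
⌊458/409⌋ = 1, remainder 49
⌊409/49⌋ = 8, remainder 17
⌊49/17⌋ = 2, remainder 15
⌊17/15⌋ = 1, remainder 2
⌊15/2⌋ = 7, remainder 1
⌊2/1⌋ = 2, remainder 0

2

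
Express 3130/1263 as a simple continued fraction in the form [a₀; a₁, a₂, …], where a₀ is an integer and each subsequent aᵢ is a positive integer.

3130 ÷ 1263 → quotient 2, remainder 604
1263 ÷ 604 → quotient 2, remainder 55
604 ÷ 55 → quotient 10, remainder 54
55 ÷ 54 → quotient 1, remainder 1
54 ÷ 1 → quotient 54, remainder 0

[2; 2, 10, 1, 54]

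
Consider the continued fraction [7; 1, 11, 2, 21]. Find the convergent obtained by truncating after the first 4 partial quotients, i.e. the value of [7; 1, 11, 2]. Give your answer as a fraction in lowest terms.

198/25

Compute successive convergents:
a_0 = 7: 7/1
a_1 = 1: 8/1
a_2 = 11: 95/12
a_3 = 2: 198/25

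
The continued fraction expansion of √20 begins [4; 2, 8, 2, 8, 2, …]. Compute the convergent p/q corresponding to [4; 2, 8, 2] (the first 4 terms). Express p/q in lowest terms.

Starting at the tail and folding back:
Start with 2.
8 + 1/(2/1) = 8 + 1/2 = 17/2
2 + 1/(17/2) = 2 + 2/17 = 36/17
4 + 1/(36/17) = 4 + 17/36 = 161/36

161/36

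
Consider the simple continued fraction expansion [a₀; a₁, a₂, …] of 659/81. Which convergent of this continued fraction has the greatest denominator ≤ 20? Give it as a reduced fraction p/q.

a_0 = 8: 8/1  (≤ bound)
a_1 = 7: 57/7  (≤ bound)
a_2 = 2: 122/15  (≤ bound)
a_3 = 1: 179/22  (> 20, stop)

122/15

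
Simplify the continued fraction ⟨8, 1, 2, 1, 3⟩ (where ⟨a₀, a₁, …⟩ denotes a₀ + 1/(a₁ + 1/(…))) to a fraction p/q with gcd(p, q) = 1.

Collapse the nested fraction from the inside out:
Start with 3.
1 + 1/(3/1) = 1 + 1/3 = 4/3
2 + 1/(4/3) = 2 + 3/4 = 11/4
1 + 1/(11/4) = 1 + 4/11 = 15/11
8 + 1/(15/11) = 8 + 11/15 = 131/15

131/15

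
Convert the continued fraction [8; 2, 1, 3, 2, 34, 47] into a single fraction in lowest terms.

338515/40492

Work from the innermost term outward:
Start with 47.
34 + 1/(47/1) = 34 + 1/47 = 1599/47
2 + 1/(1599/47) = 2 + 47/1599 = 3245/1599
3 + 1/(3245/1599) = 3 + 1599/3245 = 11334/3245
1 + 1/(11334/3245) = 1 + 3245/11334 = 14579/11334
2 + 1/(14579/11334) = 2 + 11334/14579 = 40492/14579
8 + 1/(40492/14579) = 8 + 14579/40492 = 338515/40492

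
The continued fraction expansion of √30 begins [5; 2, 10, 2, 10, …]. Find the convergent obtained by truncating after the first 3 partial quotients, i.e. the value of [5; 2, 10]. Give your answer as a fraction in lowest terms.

Build up convergents one term at a time:
a_0 = 5: 5/1
a_1 = 2: 11/2
a_2 = 10: 115/21

115/21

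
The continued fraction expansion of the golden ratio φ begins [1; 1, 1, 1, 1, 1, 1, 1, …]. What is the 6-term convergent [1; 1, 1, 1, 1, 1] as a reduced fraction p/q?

13/8

Start with 1.
1 + 1/(1/1) = 1 + 1/1 = 2/1
1 + 1/(2/1) = 1 + 1/2 = 3/2
1 + 1/(3/2) = 1 + 2/3 = 5/3
1 + 1/(5/3) = 1 + 3/5 = 8/5
1 + 1/(8/5) = 1 + 5/8 = 13/8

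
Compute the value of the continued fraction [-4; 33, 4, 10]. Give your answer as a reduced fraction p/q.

a_0 = -4: -4/1
a_1 = 33: -131/33
a_2 = 4: -528/133
a_3 = 10: -5411/1363

-5411/1363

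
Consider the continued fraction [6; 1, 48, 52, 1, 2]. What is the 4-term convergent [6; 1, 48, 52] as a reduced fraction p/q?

17791/2549

Starting at the tail and folding back:
Start with 52.
48 + 1/(52/1) = 48 + 1/52 = 2497/52
1 + 1/(2497/52) = 1 + 52/2497 = 2549/2497
6 + 1/(2549/2497) = 6 + 2497/2549 = 17791/2549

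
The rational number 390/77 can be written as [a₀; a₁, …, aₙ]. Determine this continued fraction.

[5; 15, 2, 2]

390 ÷ 77 → quotient 5, remainder 5
77 ÷ 5 → quotient 15, remainder 2
5 ÷ 2 → quotient 2, remainder 1
2 ÷ 1 → quotient 2, remainder 0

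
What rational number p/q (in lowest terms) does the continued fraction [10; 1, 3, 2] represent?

97/9

Compute successive convergents:
a_0 = 10: 10/1
a_1 = 1: 11/1
a_2 = 3: 43/4
a_3 = 2: 97/9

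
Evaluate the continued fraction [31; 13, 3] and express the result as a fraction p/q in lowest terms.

Start with 3.
13 + 1/(3/1) = 13 + 1/3 = 40/3
31 + 1/(40/3) = 31 + 3/40 = 1243/40

1243/40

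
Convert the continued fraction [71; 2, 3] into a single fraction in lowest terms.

Starting at the tail and folding back:
Start with 3.
2 + 1/(3/1) = 2 + 1/3 = 7/3
71 + 1/(7/3) = 71 + 3/7 = 500/7

500/7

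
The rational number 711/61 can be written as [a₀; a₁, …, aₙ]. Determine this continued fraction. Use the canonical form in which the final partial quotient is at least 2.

⌊711/61⌋ = 11, remainder 40
⌊61/40⌋ = 1, remainder 21
⌊40/21⌋ = 1, remainder 19
⌊21/19⌋ = 1, remainder 2
⌊19/2⌋ = 9, remainder 1
⌊2/1⌋ = 2, remainder 0

[11; 1, 1, 1, 9, 2]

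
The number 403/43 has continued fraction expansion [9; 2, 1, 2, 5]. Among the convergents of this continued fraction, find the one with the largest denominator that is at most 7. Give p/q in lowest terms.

28/3

a_0 = 9: 9/1  (≤ bound)
a_1 = 2: 19/2  (≤ bound)
a_2 = 1: 28/3  (≤ bound)
a_3 = 2: 75/8  (> 7, stop)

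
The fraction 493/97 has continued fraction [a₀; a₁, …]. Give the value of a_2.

8

493 = 5·97 + 8, so a_0 = 5
97 = 12·8 + 1, so a_1 = 12
8 = 8·1 + 0, so a_2 = 8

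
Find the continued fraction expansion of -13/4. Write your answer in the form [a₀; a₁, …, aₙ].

[-4; 1, 3]

-13 = -4·4 + 3, so a_0 = -4
4 = 1·3 + 1, so a_1 = 1
3 = 3·1 + 0, so a_2 = 3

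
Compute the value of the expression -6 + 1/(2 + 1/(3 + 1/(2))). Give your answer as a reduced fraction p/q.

-89/16

Start with 2.
3 + 1/(2/1) = 3 + 1/2 = 7/2
2 + 1/(7/2) = 2 + 2/7 = 16/7
-6 + 1/(16/7) = -6 + 7/16 = -89/16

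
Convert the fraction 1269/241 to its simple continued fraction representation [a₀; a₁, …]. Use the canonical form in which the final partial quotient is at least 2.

1269 ÷ 241 → quotient 5, remainder 64
241 ÷ 64 → quotient 3, remainder 49
64 ÷ 49 → quotient 1, remainder 15
49 ÷ 15 → quotient 3, remainder 4
15 ÷ 4 → quotient 3, remainder 3
4 ÷ 3 → quotient 1, remainder 1
3 ÷ 1 → quotient 3, remainder 0

[5; 3, 1, 3, 3, 1, 3]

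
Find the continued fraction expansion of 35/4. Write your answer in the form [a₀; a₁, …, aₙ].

⌊35/4⌋ = 8, remainder 3
⌊4/3⌋ = 1, remainder 1
⌊3/1⌋ = 3, remainder 0

[8; 1, 3]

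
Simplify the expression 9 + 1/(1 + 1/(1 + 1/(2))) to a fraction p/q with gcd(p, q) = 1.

a_0 = 9: 9/1
a_1 = 1: 10/1
a_2 = 1: 19/2
a_3 = 2: 48/5

48/5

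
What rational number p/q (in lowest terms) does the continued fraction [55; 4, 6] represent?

1381/25

a_0 = 55: 55/1
a_1 = 4: 221/4
a_2 = 6: 1381/25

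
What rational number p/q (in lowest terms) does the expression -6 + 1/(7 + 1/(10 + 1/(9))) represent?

-3785/646

Start with 9.
10 + 1/(9/1) = 10 + 1/9 = 91/9
7 + 1/(91/9) = 7 + 9/91 = 646/91
-6 + 1/(646/91) = -6 + 91/646 = -3785/646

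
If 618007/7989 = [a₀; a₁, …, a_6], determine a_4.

1

Apply division with remainder until the remainder is 0:
⌊618007/7989⌋ = 77, remainder 2854
⌊7989/2854⌋ = 2, remainder 2281
⌊2854/2281⌋ = 1, remainder 573
⌊2281/573⌋ = 3, remainder 562
⌊573/562⌋ = 1, remainder 11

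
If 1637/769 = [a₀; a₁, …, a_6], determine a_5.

3

Repeatedly divide and take the remainder:
1637 = 2·769 + 99, so a_0 = 2
769 = 7·99 + 76, so a_1 = 7
99 = 1·76 + 23, so a_2 = 1
76 = 3·23 + 7, so a_3 = 3
23 = 3·7 + 2, so a_4 = 3
7 = 3·2 + 1, so a_5 = 3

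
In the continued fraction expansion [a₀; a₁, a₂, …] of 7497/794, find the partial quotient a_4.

7497 = 9·794 + 351, so a_0 = 9
794 = 2·351 + 92, so a_1 = 2
351 = 3·92 + 75, so a_2 = 3
92 = 1·75 + 17, so a_3 = 1
75 = 4·17 + 7, so a_4 = 4

4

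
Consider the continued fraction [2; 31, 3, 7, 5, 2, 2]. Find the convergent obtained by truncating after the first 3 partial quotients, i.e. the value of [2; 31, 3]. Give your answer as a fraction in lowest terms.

191/94

Start with 3.
31 + 1/(3/1) = 31 + 1/3 = 94/3
2 + 1/(94/3) = 2 + 3/94 = 191/94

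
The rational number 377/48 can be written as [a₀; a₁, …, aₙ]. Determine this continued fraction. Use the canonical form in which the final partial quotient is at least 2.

[7; 1, 5, 1, 6]

⌊377/48⌋ = 7, remainder 41
⌊48/41⌋ = 1, remainder 7
⌊41/7⌋ = 5, remainder 6
⌊7/6⌋ = 1, remainder 1
⌊6/1⌋ = 6, remainder 0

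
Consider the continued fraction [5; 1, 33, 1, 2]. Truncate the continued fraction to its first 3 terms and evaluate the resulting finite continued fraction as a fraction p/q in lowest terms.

203/34

Start with 33.
1 + 1/(33/1) = 1 + 1/33 = 34/33
5 + 1/(34/33) = 5 + 33/34 = 203/34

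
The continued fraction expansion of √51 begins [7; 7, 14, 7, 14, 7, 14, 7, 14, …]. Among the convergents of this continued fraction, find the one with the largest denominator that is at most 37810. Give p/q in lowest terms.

70693/9899

a_0 = 7: 7/1  (≤ bound)
a_1 = 7: 50/7  (≤ bound)
a_2 = 14: 707/99  (≤ bound)
a_3 = 7: 4999/700  (≤ bound)
a_4 = 14: 70693/9899  (≤ bound)
a_5 = 7: 499850/69993  (> 37810, stop)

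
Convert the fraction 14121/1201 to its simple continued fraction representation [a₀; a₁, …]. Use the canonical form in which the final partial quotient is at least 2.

Repeatedly divide and take the remainder:
14121 = 11·1201 + 910, so a_0 = 11
1201 = 1·910 + 291, so a_1 = 1
910 = 3·291 + 37, so a_2 = 3
291 = 7·37 + 32, so a_3 = 7
37 = 1·32 + 5, so a_4 = 1
32 = 6·5 + 2, so a_5 = 6
5 = 2·2 + 1, so a_6 = 2
2 = 2·1 + 0, so a_7 = 2

[11; 1, 3, 7, 1, 6, 2, 2]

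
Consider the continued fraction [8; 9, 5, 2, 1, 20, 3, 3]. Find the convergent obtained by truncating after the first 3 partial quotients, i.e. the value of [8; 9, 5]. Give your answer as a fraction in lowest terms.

Compute successive convergents:
a_0 = 8: 8/1
a_1 = 9: 73/9
a_2 = 5: 373/46

373/46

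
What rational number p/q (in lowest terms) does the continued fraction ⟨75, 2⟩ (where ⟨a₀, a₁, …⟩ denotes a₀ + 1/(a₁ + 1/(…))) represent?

Start with 2.
75 + 1/(2/1) = 75 + 1/2 = 151/2

151/2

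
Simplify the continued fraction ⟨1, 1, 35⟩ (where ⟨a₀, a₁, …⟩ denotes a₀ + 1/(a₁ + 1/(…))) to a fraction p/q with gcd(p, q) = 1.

71/36

a_0 = 1: 1/1
a_1 = 1: 2/1
a_2 = 35: 71/36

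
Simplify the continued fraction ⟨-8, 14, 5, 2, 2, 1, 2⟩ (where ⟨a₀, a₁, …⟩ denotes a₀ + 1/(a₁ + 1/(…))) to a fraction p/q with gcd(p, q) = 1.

-11585/1461

a_0 = -8: -8/1
a_1 = 14: -111/14
a_2 = 5: -563/71
a_3 = 2: -1237/156
a_4 = 2: -3037/383
a_5 = 1: -4274/539
a_6 = 2: -11585/1461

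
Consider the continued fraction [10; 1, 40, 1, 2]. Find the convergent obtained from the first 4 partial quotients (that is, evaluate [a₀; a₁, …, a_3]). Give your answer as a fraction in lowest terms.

Work from the innermost term outward:
Start with 1.
40 + 1/(1/1) = 40 + 1/1 = 41/1
1 + 1/(41/1) = 1 + 1/41 = 42/41
10 + 1/(42/41) = 10 + 41/42 = 461/42

461/42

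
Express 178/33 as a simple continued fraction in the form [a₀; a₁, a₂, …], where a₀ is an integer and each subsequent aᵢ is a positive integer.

[5; 2, 1, 1, 6]

178 = 5·33 + 13, so a_0 = 5
33 = 2·13 + 7, so a_1 = 2
13 = 1·7 + 6, so a_2 = 1
7 = 1·6 + 1, so a_3 = 1
6 = 6·1 + 0, so a_4 = 6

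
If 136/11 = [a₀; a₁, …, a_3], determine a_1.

Repeatedly divide and take the remainder:
136 = 12·11 + 4, so a_0 = 12
11 = 2·4 + 3, so a_1 = 2

2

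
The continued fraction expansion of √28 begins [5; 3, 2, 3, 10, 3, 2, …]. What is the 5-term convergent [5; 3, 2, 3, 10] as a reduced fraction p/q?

1307/247

Start with 10.
3 + 1/(10/1) = 3 + 1/10 = 31/10
2 + 1/(31/10) = 2 + 10/31 = 72/31
3 + 1/(72/31) = 3 + 31/72 = 247/72
5 + 1/(247/72) = 5 + 72/247 = 1307/247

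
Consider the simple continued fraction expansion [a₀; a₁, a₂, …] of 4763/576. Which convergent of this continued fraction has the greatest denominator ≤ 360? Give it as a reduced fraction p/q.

List convergents until the denominator exceeds the bound:
a_0 = 8: 8/1  (≤ bound)
a_1 = 3: 25/3  (≤ bound)
a_2 = 1: 33/4  (≤ bound)
a_3 = 2: 91/11  (≤ bound)
a_4 = 1: 124/15  (≤ bound)
a_5 = 1: 215/26  (≤ bound)
a_6 = 10: 2274/275  (≤ bound)
a_7 = 2: 4763/576  (> 360, stop)

2274/275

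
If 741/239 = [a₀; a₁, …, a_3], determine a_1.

741 = 3·239 + 24, so a_0 = 3
239 = 9·24 + 23, so a_1 = 9

9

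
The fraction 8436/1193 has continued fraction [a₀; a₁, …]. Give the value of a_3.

8436 ÷ 1193 → quotient 7, remainder 85
1193 ÷ 85 → quotient 14, remainder 3
85 ÷ 3 → quotient 28, remainder 1
3 ÷ 1 → quotient 3, remainder 0

3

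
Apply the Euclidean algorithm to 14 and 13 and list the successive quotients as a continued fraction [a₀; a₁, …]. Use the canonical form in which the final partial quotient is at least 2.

Repeatedly divide and take the remainder:
14 ÷ 13 → quotient 1, remainder 1
13 ÷ 1 → quotient 13, remainder 0

[1; 13]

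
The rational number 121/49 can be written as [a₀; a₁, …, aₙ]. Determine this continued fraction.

Run the Euclidean algorithm, recording each quotient:
121 ÷ 49 → quotient 2, remainder 23
49 ÷ 23 → quotient 2, remainder 3
23 ÷ 3 → quotient 7, remainder 2
3 ÷ 2 → quotient 1, remainder 1
2 ÷ 1 → quotient 2, remainder 0

[2; 2, 7, 1, 2]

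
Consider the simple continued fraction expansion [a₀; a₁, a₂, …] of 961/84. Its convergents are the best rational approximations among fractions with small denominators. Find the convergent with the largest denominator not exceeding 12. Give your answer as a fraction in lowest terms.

List convergents until the denominator exceeds the bound:
a_0 = 11: 11/1  (≤ bound)
a_1 = 2: 23/2  (≤ bound)
a_2 = 3: 80/7  (≤ bound)
a_3 = 1: 103/9  (≤ bound)
a_4 = 2: 286/25  (> 12, stop)

103/9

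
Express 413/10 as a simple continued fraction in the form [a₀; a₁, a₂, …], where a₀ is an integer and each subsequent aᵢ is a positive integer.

[41; 3, 3]

413 = 41·10 + 3, so a_0 = 41
10 = 3·3 + 1, so a_1 = 3
3 = 3·1 + 0, so a_2 = 3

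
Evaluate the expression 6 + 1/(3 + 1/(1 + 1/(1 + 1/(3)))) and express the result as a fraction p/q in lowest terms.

a_0 = 6: 6/1
a_1 = 3: 19/3
a_2 = 1: 25/4
a_3 = 1: 44/7
a_4 = 3: 157/25

157/25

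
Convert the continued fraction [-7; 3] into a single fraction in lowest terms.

-20/3

Starting at the tail and folding back:
Start with 3.
-7 + 1/(3/1) = -7 + 1/3 = -20/3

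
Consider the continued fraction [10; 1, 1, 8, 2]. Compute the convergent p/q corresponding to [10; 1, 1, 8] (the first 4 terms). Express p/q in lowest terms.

179/17

Start with 8.
1 + 1/(8/1) = 1 + 1/8 = 9/8
1 + 1/(9/8) = 1 + 8/9 = 17/9
10 + 1/(17/9) = 10 + 9/17 = 179/17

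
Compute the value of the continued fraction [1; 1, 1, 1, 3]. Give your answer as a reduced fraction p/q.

18/11

a_0 = 1: 1/1
a_1 = 1: 2/1
a_2 = 1: 3/2
a_3 = 1: 5/3
a_4 = 3: 18/11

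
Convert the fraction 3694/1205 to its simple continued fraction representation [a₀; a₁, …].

[3; 15, 3, 1, 19]

⌊3694/1205⌋ = 3, remainder 79
⌊1205/79⌋ = 15, remainder 20
⌊79/20⌋ = 3, remainder 19
⌊20/19⌋ = 1, remainder 1
⌊19/1⌋ = 19, remainder 0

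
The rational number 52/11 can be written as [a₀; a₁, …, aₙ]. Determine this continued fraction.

⌊52/11⌋ = 4, remainder 8
⌊11/8⌋ = 1, remainder 3
⌊8/3⌋ = 2, remainder 2
⌊3/2⌋ = 1, remainder 1
⌊2/1⌋ = 2, remainder 0

[4; 1, 2, 1, 2]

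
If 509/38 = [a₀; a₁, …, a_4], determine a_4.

7

509 = 13·38 + 15, so a_0 = 13
38 = 2·15 + 8, so a_1 = 2
15 = 1·8 + 7, so a_2 = 1
8 = 1·7 + 1, so a_3 = 1
7 = 7·1 + 0, so a_4 = 7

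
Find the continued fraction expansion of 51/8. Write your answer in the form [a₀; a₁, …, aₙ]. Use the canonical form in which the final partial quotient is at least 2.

[6; 2, 1, 2]

51 ÷ 8 → quotient 6, remainder 3
8 ÷ 3 → quotient 2, remainder 2
3 ÷ 2 → quotient 1, remainder 1
2 ÷ 1 → quotient 2, remainder 0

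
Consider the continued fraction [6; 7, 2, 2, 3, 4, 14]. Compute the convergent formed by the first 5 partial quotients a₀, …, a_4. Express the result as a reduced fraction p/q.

773/126

Start with 3.
2 + 1/(3/1) = 2 + 1/3 = 7/3
2 + 1/(7/3) = 2 + 3/7 = 17/7
7 + 1/(17/7) = 7 + 7/17 = 126/17
6 + 1/(126/17) = 6 + 17/126 = 773/126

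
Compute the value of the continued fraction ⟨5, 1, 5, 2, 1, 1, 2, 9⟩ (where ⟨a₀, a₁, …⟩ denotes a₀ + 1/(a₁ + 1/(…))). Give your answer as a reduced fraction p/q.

4552/779

Collapse the nested fraction from the inside out:
Start with 9.
2 + 1/(9/1) = 2 + 1/9 = 19/9
1 + 1/(19/9) = 1 + 9/19 = 28/19
1 + 1/(28/19) = 1 + 19/28 = 47/28
2 + 1/(47/28) = 2 + 28/47 = 122/47
5 + 1/(122/47) = 5 + 47/122 = 657/122
1 + 1/(657/122) = 1 + 122/657 = 779/657
5 + 1/(779/657) = 5 + 657/779 = 4552/779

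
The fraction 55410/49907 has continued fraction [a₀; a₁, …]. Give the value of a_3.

2

Repeatedly divide and take the remainder:
55410 ÷ 49907 → quotient 1, remainder 5503
49907 ÷ 5503 → quotient 9, remainder 380
5503 ÷ 380 → quotient 14, remainder 183
380 ÷ 183 → quotient 2, remainder 14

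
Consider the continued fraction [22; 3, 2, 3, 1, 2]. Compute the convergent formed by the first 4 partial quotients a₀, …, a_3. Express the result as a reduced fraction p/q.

535/24

Start with 3.
2 + 1/(3/1) = 2 + 1/3 = 7/3
3 + 1/(7/3) = 3 + 3/7 = 24/7
22 + 1/(24/7) = 22 + 7/24 = 535/24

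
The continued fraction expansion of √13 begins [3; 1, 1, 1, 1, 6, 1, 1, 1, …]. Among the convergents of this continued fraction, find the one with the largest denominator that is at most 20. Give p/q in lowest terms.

18/5

List convergents until the denominator exceeds the bound:
a_0 = 3: 3/1  (≤ bound)
a_1 = 1: 4/1  (≤ bound)
a_2 = 1: 7/2  (≤ bound)
a_3 = 1: 11/3  (≤ bound)
a_4 = 1: 18/5  (≤ bound)
a_5 = 6: 119/33  (> 20, stop)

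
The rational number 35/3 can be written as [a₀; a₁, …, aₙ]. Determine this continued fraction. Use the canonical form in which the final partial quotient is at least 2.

[11; 1, 2]

⌊35/3⌋ = 11, remainder 2
⌊3/2⌋ = 1, remainder 1
⌊2/1⌋ = 2, remainder 0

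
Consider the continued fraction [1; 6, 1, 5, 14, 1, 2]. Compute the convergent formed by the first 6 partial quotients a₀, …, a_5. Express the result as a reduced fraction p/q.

Use the convergent recurrence hₖ = aₖ·hₖ₋₁ + hₖ₋₂ (and likewise for the denominators kₖ):
a_0 = 1: 1/1
a_1 = 6: 7/6
a_2 = 1: 8/7
a_3 = 5: 47/41
a_4 = 14: 666/581
a_5 = 1: 713/622

713/622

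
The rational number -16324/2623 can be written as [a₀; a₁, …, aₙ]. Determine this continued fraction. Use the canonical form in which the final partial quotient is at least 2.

-16324 ÷ 2623 → quotient -7, remainder 2037
2623 ÷ 2037 → quotient 1, remainder 586
2037 ÷ 586 → quotient 3, remainder 279
586 ÷ 279 → quotient 2, remainder 28
279 ÷ 28 → quotient 9, remainder 27
28 ÷ 27 → quotient 1, remainder 1
27 ÷ 1 → quotient 27, remainder 0

[-7; 1, 3, 2, 9, 1, 27]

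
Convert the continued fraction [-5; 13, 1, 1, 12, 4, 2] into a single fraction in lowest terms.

-15251/3096

Use the convergent recurrence hₖ = aₖ·hₖ₋₁ + hₖ₋₂ (and likewise for the denominators kₖ):
a_0 = -5: -5/1
a_1 = 13: -64/13
a_2 = 1: -69/14
a_3 = 1: -133/27
a_4 = 12: -1665/338
a_5 = 4: -6793/1379
a_6 = 2: -15251/3096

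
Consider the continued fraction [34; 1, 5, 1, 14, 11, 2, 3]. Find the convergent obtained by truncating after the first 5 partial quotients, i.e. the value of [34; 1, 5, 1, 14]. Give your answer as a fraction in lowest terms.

3625/104

a_0 = 34: 34/1
a_1 = 1: 35/1
a_2 = 5: 209/6
a_3 = 1: 244/7
a_4 = 14: 3625/104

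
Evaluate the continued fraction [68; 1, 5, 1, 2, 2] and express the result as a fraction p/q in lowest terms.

Start with 2.
2 + 1/(2/1) = 2 + 1/2 = 5/2
1 + 1/(5/2) = 1 + 2/5 = 7/5
5 + 1/(7/5) = 5 + 5/7 = 40/7
1 + 1/(40/7) = 1 + 7/40 = 47/40
68 + 1/(47/40) = 68 + 40/47 = 3236/47

3236/47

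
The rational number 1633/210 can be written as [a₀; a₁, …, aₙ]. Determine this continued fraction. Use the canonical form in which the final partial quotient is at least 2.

1633 ÷ 210 → quotient 7, remainder 163
210 ÷ 163 → quotient 1, remainder 47
163 ÷ 47 → quotient 3, remainder 22
47 ÷ 22 → quotient 2, remainder 3
22 ÷ 3 → quotient 7, remainder 1
3 ÷ 1 → quotient 3, remainder 0

[7; 1, 3, 2, 7, 3]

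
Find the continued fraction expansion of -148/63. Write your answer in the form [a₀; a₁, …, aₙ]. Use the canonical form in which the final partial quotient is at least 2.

[-3; 1, 1, 1, 6, 3]

-148 = -3·63 + 41, so a_0 = -3
63 = 1·41 + 22, so a_1 = 1
41 = 1·22 + 19, so a_2 = 1
22 = 1·19 + 3, so a_3 = 1
19 = 6·3 + 1, so a_4 = 6
3 = 3·1 + 0, so a_5 = 3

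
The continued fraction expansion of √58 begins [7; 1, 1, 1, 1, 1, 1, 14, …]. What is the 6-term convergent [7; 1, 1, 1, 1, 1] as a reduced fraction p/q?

Start with 1.
1 + 1/(1/1) = 1 + 1/1 = 2/1
1 + 1/(2/1) = 1 + 1/2 = 3/2
1 + 1/(3/2) = 1 + 2/3 = 5/3
1 + 1/(5/3) = 1 + 3/5 = 8/5
7 + 1/(8/5) = 7 + 5/8 = 61/8

61/8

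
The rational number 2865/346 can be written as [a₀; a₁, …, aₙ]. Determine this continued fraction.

2865 ÷ 346 → quotient 8, remainder 97
346 ÷ 97 → quotient 3, remainder 55
97 ÷ 55 → quotient 1, remainder 42
55 ÷ 42 → quotient 1, remainder 13
42 ÷ 13 → quotient 3, remainder 3
13 ÷ 3 → quotient 4, remainder 1
3 ÷ 1 → quotient 3, remainder 0

[8; 3, 1, 1, 3, 4, 3]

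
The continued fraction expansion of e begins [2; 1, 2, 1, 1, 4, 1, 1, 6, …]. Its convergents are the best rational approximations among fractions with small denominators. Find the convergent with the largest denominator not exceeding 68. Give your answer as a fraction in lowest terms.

106/39

a_0 = 2: 2/1  (≤ bound)
a_1 = 1: 3/1  (≤ bound)
a_2 = 2: 8/3  (≤ bound)
a_3 = 1: 11/4  (≤ bound)
a_4 = 1: 19/7  (≤ bound)
a_5 = 4: 87/32  (≤ bound)
a_6 = 1: 106/39  (≤ bound)
a_7 = 1: 193/71  (> 68, stop)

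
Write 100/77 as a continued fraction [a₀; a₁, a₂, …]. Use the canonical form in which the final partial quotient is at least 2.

[1; 3, 2, 1, 7]

Apply division with remainder until the remainder is 0:
⌊100/77⌋ = 1, remainder 23
⌊77/23⌋ = 3, remainder 8
⌊23/8⌋ = 2, remainder 7
⌊8/7⌋ = 1, remainder 1
⌊7/1⌋ = 7, remainder 0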